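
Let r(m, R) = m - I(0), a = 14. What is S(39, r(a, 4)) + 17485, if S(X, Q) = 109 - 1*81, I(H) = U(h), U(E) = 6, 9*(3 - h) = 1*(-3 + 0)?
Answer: 17513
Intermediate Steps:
h = 10/3 (h = 3 - (-3 + 0)/9 = 3 - (-3)/9 = 3 - ⅑*(-3) = 3 + ⅓ = 10/3 ≈ 3.3333)
I(H) = 6
r(m, R) = -6 + m (r(m, R) = m - 1*6 = m - 6 = -6 + m)
S(X, Q) = 28 (S(X, Q) = 109 - 81 = 28)
S(39, r(a, 4)) + 17485 = 28 + 17485 = 17513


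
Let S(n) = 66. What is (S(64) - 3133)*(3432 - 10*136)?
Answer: -6354824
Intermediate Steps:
(S(64) - 3133)*(3432 - 10*136) = (66 - 3133)*(3432 - 10*136) = -3067*(3432 - 1360) = -3067*2072 = -6354824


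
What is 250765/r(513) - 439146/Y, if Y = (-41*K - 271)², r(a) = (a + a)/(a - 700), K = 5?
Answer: -2656322848369/58116744 ≈ -45707.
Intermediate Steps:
r(a) = 2*a/(-700 + a) (r(a) = (2*a)/(-700 + a) = 2*a/(-700 + a))
Y = 226576 (Y = (-41*5 - 271)² = (-205 - 271)² = (-476)² = 226576)
250765/r(513) - 439146/Y = 250765/((2*513/(-700 + 513))) - 439146/226576 = 250765/((2*513/(-187))) - 439146*1/226576 = 250765/((2*513*(-1/187))) - 219573/113288 = 250765/(-1026/187) - 219573/113288 = 250765*(-187/1026) - 219573/113288 = -46893055/1026 - 219573/113288 = -2656322848369/58116744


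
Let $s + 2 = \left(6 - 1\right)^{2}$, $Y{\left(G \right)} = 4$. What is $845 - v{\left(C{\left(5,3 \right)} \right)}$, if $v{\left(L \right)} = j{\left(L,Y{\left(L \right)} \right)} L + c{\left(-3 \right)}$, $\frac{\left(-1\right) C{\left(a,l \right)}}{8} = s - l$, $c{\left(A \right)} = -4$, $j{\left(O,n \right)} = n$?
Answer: $1489$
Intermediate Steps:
$s = 23$ ($s = -2 + \left(6 - 1\right)^{2} = -2 + 5^{2} = -2 + 25 = 23$)
$C{\left(a,l \right)} = -184 + 8 l$ ($C{\left(a,l \right)} = - 8 \left(23 - l\right) = -184 + 8 l$)
$v{\left(L \right)} = -4 + 4 L$ ($v{\left(L \right)} = 4 L - 4 = -4 + 4 L$)
$845 - v{\left(C{\left(5,3 \right)} \right)} = 845 - \left(-4 + 4 \left(-184 + 8 \cdot 3\right)\right) = 845 - \left(-4 + 4 \left(-184 + 24\right)\right) = 845 - \left(-4 + 4 \left(-160\right)\right) = 845 - \left(-4 - 640\right) = 845 - -644 = 845 + 644 = 1489$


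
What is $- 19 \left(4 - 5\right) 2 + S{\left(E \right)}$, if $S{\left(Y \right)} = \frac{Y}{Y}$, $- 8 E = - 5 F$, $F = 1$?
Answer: $39$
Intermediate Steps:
$E = \frac{5}{8}$ ($E = - \frac{\left(-5\right) 1}{8} = \left(- \frac{1}{8}\right) \left(-5\right) = \frac{5}{8} \approx 0.625$)
$S{\left(Y \right)} = 1$
$- 19 \left(4 - 5\right) 2 + S{\left(E \right)} = - 19 \left(4 - 5\right) 2 + 1 = - 19 \left(\left(-1\right) 2\right) + 1 = \left(-19\right) \left(-2\right) + 1 = 38 + 1 = 39$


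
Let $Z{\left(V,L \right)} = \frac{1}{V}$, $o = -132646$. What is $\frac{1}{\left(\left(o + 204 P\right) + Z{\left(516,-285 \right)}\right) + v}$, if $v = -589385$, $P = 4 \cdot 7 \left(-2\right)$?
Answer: $- \frac{516}{378462779} \approx -1.3634 \cdot 10^{-6}$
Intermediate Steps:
$P = -56$ ($P = 28 \left(-2\right) = -56$)
$\frac{1}{\left(\left(o + 204 P\right) + Z{\left(516,-285 \right)}\right) + v} = \frac{1}{\left(\left(-132646 + 204 \left(-56\right)\right) + \frac{1}{516}\right) - 589385} = \frac{1}{\left(\left(-132646 - 11424\right) + \frac{1}{516}\right) - 589385} = \frac{1}{\left(-144070 + \frac{1}{516}\right) - 589385} = \frac{1}{- \frac{74340119}{516} - 589385} = \frac{1}{- \frac{378462779}{516}} = - \frac{516}{378462779}$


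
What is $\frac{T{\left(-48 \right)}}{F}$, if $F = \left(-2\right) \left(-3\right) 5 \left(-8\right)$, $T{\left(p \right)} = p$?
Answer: $\frac{1}{5} \approx 0.2$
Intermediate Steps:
$F = -240$ ($F = 6 \cdot 5 \left(-8\right) = 30 \left(-8\right) = -240$)
$\frac{T{\left(-48 \right)}}{F} = - \frac{48}{-240} = \left(-48\right) \left(- \frac{1}{240}\right) = \frac{1}{5}$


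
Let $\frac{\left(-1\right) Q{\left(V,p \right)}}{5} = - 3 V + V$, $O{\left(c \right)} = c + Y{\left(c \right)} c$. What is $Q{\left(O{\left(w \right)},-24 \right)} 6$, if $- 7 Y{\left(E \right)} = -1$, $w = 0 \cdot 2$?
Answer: $0$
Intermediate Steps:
$w = 0$
$Y{\left(E \right)} = \frac{1}{7}$ ($Y{\left(E \right)} = \left(- \frac{1}{7}\right) \left(-1\right) = \frac{1}{7}$)
$O{\left(c \right)} = \frac{8 c}{7}$ ($O{\left(c \right)} = c + \frac{c}{7} = \frac{8 c}{7}$)
$Q{\left(V,p \right)} = 10 V$ ($Q{\left(V,p \right)} = - 5 \left(- 3 V + V\right) = - 5 \left(- 2 V\right) = 10 V$)
$Q{\left(O{\left(w \right)},-24 \right)} 6 = 10 \cdot \frac{8}{7} \cdot 0 \cdot 6 = 10 \cdot 0 \cdot 6 = 0 \cdot 6 = 0$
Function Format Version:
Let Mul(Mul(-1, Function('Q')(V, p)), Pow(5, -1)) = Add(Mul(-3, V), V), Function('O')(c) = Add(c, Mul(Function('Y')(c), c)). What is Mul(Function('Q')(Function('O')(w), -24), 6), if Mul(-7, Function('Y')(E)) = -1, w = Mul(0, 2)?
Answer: 0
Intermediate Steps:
w = 0
Function('Y')(E) = Rational(1, 7) (Function('Y')(E) = Mul(Rational(-1, 7), -1) = Rational(1, 7))
Function('O')(c) = Mul(Rational(8, 7), c) (Function('O')(c) = Add(c, Mul(Rational(1, 7), c)) = Mul(Rational(8, 7), c))
Function('Q')(V, p) = Mul(10, V) (Function('Q')(V, p) = Mul(-5, Add(Mul(-3, V), V)) = Mul(-5, Mul(-2, V)) = Mul(10, V))
Mul(Function('Q')(Function('O')(w), -24), 6) = Mul(Mul(10, Mul(Rational(8, 7), 0)), 6) = Mul(Mul(10, 0), 6) = Mul(0, 6) = 0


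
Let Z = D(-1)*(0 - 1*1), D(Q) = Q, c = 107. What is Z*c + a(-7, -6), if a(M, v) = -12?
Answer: 95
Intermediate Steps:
Z = 1 (Z = -(0 - 1*1) = -(0 - 1) = -1*(-1) = 1)
Z*c + a(-7, -6) = 1*107 - 12 = 107 - 12 = 95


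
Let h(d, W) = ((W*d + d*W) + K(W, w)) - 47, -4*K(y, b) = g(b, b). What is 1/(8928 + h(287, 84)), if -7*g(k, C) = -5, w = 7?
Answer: 28/1598711 ≈ 1.7514e-5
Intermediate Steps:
g(k, C) = 5/7 (g(k, C) = -⅐*(-5) = 5/7)
K(y, b) = -5/28 (K(y, b) = -¼*5/7 = -5/28)
h(d, W) = -1321/28 + 2*W*d (h(d, W) = ((W*d + d*W) - 5/28) - 47 = ((W*d + W*d) - 5/28) - 47 = (2*W*d - 5/28) - 47 = (-5/28 + 2*W*d) - 47 = -1321/28 + 2*W*d)
1/(8928 + h(287, 84)) = 1/(8928 + (-1321/28 + 2*84*287)) = 1/(8928 + (-1321/28 + 48216)) = 1/(8928 + 1348727/28) = 1/(1598711/28) = 28/1598711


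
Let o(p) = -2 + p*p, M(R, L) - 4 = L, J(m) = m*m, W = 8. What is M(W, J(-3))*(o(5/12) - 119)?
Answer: -226187/144 ≈ -1570.7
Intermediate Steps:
J(m) = m²
M(R, L) = 4 + L
o(p) = -2 + p²
M(W, J(-3))*(o(5/12) - 119) = (4 + (-3)²)*((-2 + (5/12)²) - 119) = (4 + 9)*((-2 + (5*(1/12))²) - 119) = 13*((-2 + (5/12)²) - 119) = 13*((-2 + 25/144) - 119) = 13*(-263/144 - 119) = 13*(-17399/144) = -226187/144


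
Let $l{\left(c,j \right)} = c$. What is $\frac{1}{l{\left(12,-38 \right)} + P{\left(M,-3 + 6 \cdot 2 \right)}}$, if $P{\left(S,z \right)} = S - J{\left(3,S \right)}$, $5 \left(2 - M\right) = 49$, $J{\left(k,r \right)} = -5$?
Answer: $\frac{5}{46} \approx 0.1087$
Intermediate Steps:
$M = - \frac{39}{5}$ ($M = 2 - \frac{49}{5} = - \frac{39}{5} \approx -7.8$)
$P{\left(S,z \right)} = 5 + S$ ($P{\left(S,z \right)} = S - -5 = S + 5 = 5 + S$)
$\frac{1}{l{\left(12,-38 \right)} + P{\left(M,-3 + 6 \cdot 2 \right)}} = \frac{1}{12 + \left(5 - \frac{39}{5}\right)} = \frac{1}{12 - \frac{14}{5}} = \frac{1}{\frac{46}{5}} = \frac{5}{46}$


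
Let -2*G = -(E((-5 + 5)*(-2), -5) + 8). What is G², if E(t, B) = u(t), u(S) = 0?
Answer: 16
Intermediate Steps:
E(t, B) = 0
G = 4 (G = -(-1)*(0 + 8)/2 = -(-1)*8/2 = -½*(-8) = 4)
G² = 4² = 16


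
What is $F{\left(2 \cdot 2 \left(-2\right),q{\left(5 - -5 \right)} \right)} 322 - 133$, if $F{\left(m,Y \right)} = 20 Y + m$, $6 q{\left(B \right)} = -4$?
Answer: $- \frac{21007}{3} \approx -7002.3$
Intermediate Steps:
$q{\left(B \right)} = - \frac{2}{3}$ ($q{\left(B \right)} = \frac{1}{6} \left(-4\right) = - \frac{2}{3}$)
$F{\left(m,Y \right)} = m + 20 Y$
$F{\left(2 \cdot 2 \left(-2\right),q{\left(5 - -5 \right)} \right)} 322 - 133 = \left(2 \cdot 2 \left(-2\right) + 20 \left(- \frac{2}{3}\right)\right) 322 - 133 = \left(4 \left(-2\right) - \frac{40}{3}\right) 322 - 133 = \left(-8 - \frac{40}{3}\right) 322 - 133 = \left(- \frac{64}{3}\right) 322 - 133 = - \frac{20608}{3} - 133 = - \frac{21007}{3}$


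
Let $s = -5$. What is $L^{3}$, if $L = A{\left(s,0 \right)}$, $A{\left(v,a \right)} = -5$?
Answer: $-125$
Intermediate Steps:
$L = -5$
$L^{3} = \left(-5\right)^{3} = -125$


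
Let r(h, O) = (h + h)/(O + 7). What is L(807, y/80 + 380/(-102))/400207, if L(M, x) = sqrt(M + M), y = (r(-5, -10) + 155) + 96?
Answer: sqrt(1614)/400207 ≈ 0.00010038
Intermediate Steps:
r(h, O) = 2*h/(7 + O) (r(h, O) = (2*h)/(7 + O) = 2*h/(7 + O))
y = 763/3 (y = (2*(-5)/(7 - 10) + 155) + 96 = (2*(-5)/(-3) + 155) + 96 = (2*(-5)*(-1/3) + 155) + 96 = (10/3 + 155) + 96 = 475/3 + 96 = 763/3 ≈ 254.33)
L(M, x) = sqrt(2)*sqrt(M) (L(M, x) = sqrt(2*M) = sqrt(2)*sqrt(M))
L(807, y/80 + 380/(-102))/400207 = (sqrt(2)*sqrt(807))/400207 = sqrt(1614)*(1/400207) = sqrt(1614)/400207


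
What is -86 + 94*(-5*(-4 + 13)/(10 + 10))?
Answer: -595/2 ≈ -297.50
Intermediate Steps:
-86 + 94*(-5*(-4 + 13)/(10 + 10)) = -86 + 94*(-45/20) = -86 + 94*(-5*9/20) = -86 + 94*(-9/4) = -86 - 423/2 = -595/2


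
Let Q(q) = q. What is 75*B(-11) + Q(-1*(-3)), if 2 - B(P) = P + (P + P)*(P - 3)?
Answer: -22122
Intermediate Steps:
B(P) = 2 - P - 2*P*(-3 + P) (B(P) = 2 - (P + (P + P)*(P - 3)) = 2 - (P + (2*P)*(-3 + P)) = 2 - (P + 2*P*(-3 + P)) = 2 + (-P - 2*P*(-3 + P)) = 2 - P - 2*P*(-3 + P))
75*B(-11) + Q(-1*(-3)) = 75*(2 - 2*(-11)**2 + 5*(-11)) - 1*(-3) = 75*(2 - 2*121 - 55) + 3 = 75*(2 - 242 - 55) + 3 = 75*(-295) + 3 = -22125 + 3 = -22122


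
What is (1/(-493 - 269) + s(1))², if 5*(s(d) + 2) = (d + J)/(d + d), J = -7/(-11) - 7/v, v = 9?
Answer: 579990889/158080329 ≈ 3.6690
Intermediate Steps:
J = -14/99 (J = -7/(-11) - 7/9 = -7*(-1/11) - 7*⅑ = 7/11 - 7/9 = -14/99 ≈ -0.14141)
s(d) = -2 + (-14/99 + d)/(10*d) (s(d) = -2 + ((d - 14/99)/(d + d))/5 = -2 + ((-14/99 + d)/((2*d)))/5 = -2 + ((-14/99 + d)*(1/(2*d)))/5 = -2 + ((-14/99 + d)/(2*d))/5 = -2 + (-14/99 + d)/(10*d))
(1/(-493 - 269) + s(1))² = (1/(-493 - 269) + (1/990)*(-14 - 1881*1)/1)² = (1/(-762) + (1/990)*1*(-14 - 1881))² = (-1/762 + (1/990)*1*(-1895))² = (-1/762 - 379/198)² = (-24083/12573)² = 579990889/158080329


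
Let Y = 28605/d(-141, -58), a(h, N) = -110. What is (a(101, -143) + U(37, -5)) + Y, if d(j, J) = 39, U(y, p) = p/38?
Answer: 307925/494 ≈ 623.33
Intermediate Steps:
U(y, p) = p/38 (U(y, p) = p*(1/38) = p/38)
Y = 9535/13 (Y = 28605/39 = 28605*(1/39) = 9535/13 ≈ 733.46)
(a(101, -143) + U(37, -5)) + Y = (-110 + (1/38)*(-5)) + 9535/13 = (-110 - 5/38) + 9535/13 = -4185/38 + 9535/13 = 307925/494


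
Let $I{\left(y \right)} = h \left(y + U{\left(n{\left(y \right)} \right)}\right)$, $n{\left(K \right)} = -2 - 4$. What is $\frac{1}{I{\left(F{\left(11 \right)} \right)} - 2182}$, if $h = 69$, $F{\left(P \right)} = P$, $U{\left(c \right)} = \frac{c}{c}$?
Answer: $- \frac{1}{1354} \approx -0.00073855$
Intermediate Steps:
$n{\left(K \right)} = -6$ ($n{\left(K \right)} = -2 - 4 = -6$)
$U{\left(c \right)} = 1$
$I{\left(y \right)} = 69 + 69 y$ ($I{\left(y \right)} = 69 \left(y + 1\right) = 69 \left(1 + y\right) = 69 + 69 y$)
$\frac{1}{I{\left(F{\left(11 \right)} \right)} - 2182} = \frac{1}{\left(69 + 69 \cdot 11\right) - 2182} = \frac{1}{\left(69 + 759\right) - 2182} = \frac{1}{828 - 2182} = \frac{1}{-1354} = - \frac{1}{1354}$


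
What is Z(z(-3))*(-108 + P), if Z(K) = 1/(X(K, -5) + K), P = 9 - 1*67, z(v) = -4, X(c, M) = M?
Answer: 166/9 ≈ 18.444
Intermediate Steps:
P = -58 (P = 9 - 67 = -58)
Z(K) = 1/(-5 + K)
Z(z(-3))*(-108 + P) = (-108 - 58)/(-5 - 4) = -166/(-9) = -1/9*(-166) = 166/9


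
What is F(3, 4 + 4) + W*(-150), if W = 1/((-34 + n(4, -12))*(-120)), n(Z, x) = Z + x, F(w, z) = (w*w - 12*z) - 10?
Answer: -16301/168 ≈ -97.030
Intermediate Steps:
F(w, z) = -10 + w**2 - 12*z (F(w, z) = (w**2 - 12*z) - 10 = -10 + w**2 - 12*z)
W = 1/5040 (W = 1/((-34 + (4 - 12))*(-120)) = -1/120/(-34 - 8) = -1/120/(-42) = -1/42*(-1/120) = 1/5040 ≈ 0.00019841)
F(3, 4 + 4) + W*(-150) = (-10 + 3**2 - 12*(4 + 4)) + (1/5040)*(-150) = (-10 + 9 - 12*8) - 5/168 = (-10 + 9 - 96) - 5/168 = -97 - 5/168 = -16301/168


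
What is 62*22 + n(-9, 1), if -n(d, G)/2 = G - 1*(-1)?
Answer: 1360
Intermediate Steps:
n(d, G) = -2 - 2*G (n(d, G) = -2*(G - 1*(-1)) = -2*(G + 1) = -2*(1 + G) = -2 - 2*G)
62*22 + n(-9, 1) = 62*22 + (-2 - 2*1) = 1364 + (-2 - 2) = 1364 - 4 = 1360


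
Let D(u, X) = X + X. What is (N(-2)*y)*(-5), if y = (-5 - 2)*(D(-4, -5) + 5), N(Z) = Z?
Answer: 350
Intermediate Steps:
D(u, X) = 2*X
y = 35 (y = (-5 - 2)*(2*(-5) + 5) = -7*(-10 + 5) = -7*(-5) = 35)
(N(-2)*y)*(-5) = -2*35*(-5) = -70*(-5) = 350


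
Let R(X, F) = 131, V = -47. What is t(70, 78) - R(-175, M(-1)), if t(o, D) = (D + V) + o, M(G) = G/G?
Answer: -30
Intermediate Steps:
M(G) = 1
t(o, D) = -47 + D + o (t(o, D) = (D - 47) + o = (-47 + D) + o = -47 + D + o)
t(70, 78) - R(-175, M(-1)) = (-47 + 78 + 70) - 1*131 = 101 - 131 = -30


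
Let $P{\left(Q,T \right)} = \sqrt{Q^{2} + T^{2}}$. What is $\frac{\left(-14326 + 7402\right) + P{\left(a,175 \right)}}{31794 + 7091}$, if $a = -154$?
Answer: $- \frac{6924}{38885} + \frac{\sqrt{1109}}{5555} \approx -0.17207$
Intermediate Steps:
$\frac{\left(-14326 + 7402\right) + P{\left(a,175 \right)}}{31794 + 7091} = \frac{\left(-14326 + 7402\right) + \sqrt{\left(-154\right)^{2} + 175^{2}}}{31794 + 7091} = \frac{-6924 + \sqrt{23716 + 30625}}{38885} = \left(-6924 + \sqrt{54341}\right) \frac{1}{38885} = \left(-6924 + 7 \sqrt{1109}\right) \frac{1}{38885} = - \frac{6924}{38885} + \frac{\sqrt{1109}}{5555}$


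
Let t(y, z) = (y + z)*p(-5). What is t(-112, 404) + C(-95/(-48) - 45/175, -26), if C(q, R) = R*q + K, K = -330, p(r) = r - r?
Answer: -314809/840 ≈ -374.77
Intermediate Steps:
p(r) = 0
t(y, z) = 0 (t(y, z) = (y + z)*0 = 0)
C(q, R) = -330 + R*q (C(q, R) = R*q - 330 = -330 + R*q)
t(-112, 404) + C(-95/(-48) - 45/175, -26) = 0 + (-330 - 26*(-95/(-48) - 45/175)) = 0 + (-330 - 26*(-95*(-1/48) - 45*1/175)) = 0 + (-330 - 26*(95/48 - 9/35)) = 0 + (-330 - 26*2893/1680) = 0 + (-330 - 37609/840) = 0 - 314809/840 = -314809/840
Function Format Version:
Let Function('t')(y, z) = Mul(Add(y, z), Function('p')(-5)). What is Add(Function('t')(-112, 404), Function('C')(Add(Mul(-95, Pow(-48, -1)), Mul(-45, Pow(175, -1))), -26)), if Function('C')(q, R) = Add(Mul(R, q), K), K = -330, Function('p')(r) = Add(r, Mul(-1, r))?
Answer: Rational(-314809, 840) ≈ -374.77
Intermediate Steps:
Function('p')(r) = 0
Function('t')(y, z) = 0 (Function('t')(y, z) = Mul(Add(y, z), 0) = 0)
Function('C')(q, R) = Add(-330, Mul(R, q)) (Function('C')(q, R) = Add(Mul(R, q), -330) = Add(-330, Mul(R, q)))
Add(Function('t')(-112, 404), Function('C')(Add(Mul(-95, Pow(-48, -1)), Mul(-45, Pow(175, -1))), -26)) = Add(0, Add(-330, Mul(-26, Add(Mul(-95, Pow(-48, -1)), Mul(-45, Pow(175, -1)))))) = Add(0, Add(-330, Mul(-26, Add(Mul(-95, Rational(-1, 48)), Mul(-45, Rational(1, 175)))))) = Add(0, Add(-330, Mul(-26, Add(Rational(95, 48), Rational(-9, 35))))) = Add(0, Add(-330, Mul(-26, Rational(2893, 1680)))) = Add(0, Add(-330, Rational(-37609, 840))) = Add(0, Rational(-314809, 840)) = Rational(-314809, 840)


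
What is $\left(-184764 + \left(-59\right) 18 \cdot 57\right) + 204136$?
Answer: $-41162$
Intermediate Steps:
$\left(-184764 + \left(-59\right) 18 \cdot 57\right) + 204136 = \left(-184764 - 60534\right) + 204136 = -245298 + 204136 = -41162$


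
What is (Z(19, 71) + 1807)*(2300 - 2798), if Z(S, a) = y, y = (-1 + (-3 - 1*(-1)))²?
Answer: -904368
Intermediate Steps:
y = 9 (y = (-1 + (-3 + 1))² = (-1 - 2)² = (-3)² = 9)
Z(S, a) = 9
(Z(19, 71) + 1807)*(2300 - 2798) = (9 + 1807)*(2300 - 2798) = 1816*(-498) = -904368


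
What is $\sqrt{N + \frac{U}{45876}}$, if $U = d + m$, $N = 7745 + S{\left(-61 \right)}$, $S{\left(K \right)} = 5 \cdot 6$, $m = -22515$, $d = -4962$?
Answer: $\frac{\sqrt{454501717043}}{7646} \approx 88.173$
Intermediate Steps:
$S{\left(K \right)} = 30$
$N = 7775$ ($N = 7745 + 30 = 7775$)
$U = -27477$ ($U = -4962 - 22515 = -27477$)
$\sqrt{N + \frac{U}{45876}} = \sqrt{7775 - \frac{27477}{45876}} = \sqrt{7775 - \frac{9159}{15292}} = \sqrt{\frac{118886141}{15292}} = \frac{\sqrt{454501717043}}{7646}$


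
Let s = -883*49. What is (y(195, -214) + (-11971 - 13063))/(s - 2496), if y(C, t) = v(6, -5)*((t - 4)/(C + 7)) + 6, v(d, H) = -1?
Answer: 2527719/4622063 ≈ 0.54688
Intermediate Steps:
y(C, t) = 6 - (-4 + t)/(7 + C) (y(C, t) = -(t - 4)/(C + 7) + 6 = -(-4 + t)/(7 + C) + 6 = 6 - (-4 + t)/(7 + C))
s = -43267
(y(195, -214) + (-11971 - 13063))/(s - 2496) = ((46 - 1*(-214) + 6*195)/(7 + 195) + (-11971 - 13063))/(-43267 - 2496) = ((46 + 214 + 1170)/202 - 25034)/(-45763) = ((1/202)*1430 - 25034)*(-1/45763) = (715/101 - 25034)*(-1/45763) = -2527719/101*(-1/45763) = 2527719/4622063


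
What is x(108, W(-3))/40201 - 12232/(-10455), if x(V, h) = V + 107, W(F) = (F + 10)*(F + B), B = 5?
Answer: 493986457/420301455 ≈ 1.1753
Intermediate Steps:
W(F) = (5 + F)*(10 + F) (W(F) = (F + 10)*(F + 5) = (10 + F)*(5 + F) = (5 + F)*(10 + F))
x(V, h) = 107 + V
x(108, W(-3))/40201 - 12232/(-10455) = (107 + 108)/40201 - 12232/(-10455) = 215*(1/40201) - 12232*(-1/10455) = 215/40201 + 12232/10455 = 493986457/420301455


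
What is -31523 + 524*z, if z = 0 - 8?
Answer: -35715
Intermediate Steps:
z = -8
-31523 + 524*z = -31523 + 524*(-8) = -31523 - 4192 = -35715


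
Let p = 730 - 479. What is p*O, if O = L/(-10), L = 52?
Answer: -6526/5 ≈ -1305.2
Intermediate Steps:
p = 251
O = -26/5 (O = 52/(-10) = 52*(-1/10) = -26/5 ≈ -5.2000)
p*O = 251*(-26/5) = -6526/5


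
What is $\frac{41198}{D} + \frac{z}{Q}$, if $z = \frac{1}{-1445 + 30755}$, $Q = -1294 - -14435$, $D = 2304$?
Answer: $\frac{1322327777407}{73951240320} \approx 17.881$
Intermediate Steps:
$Q = 13141$ ($Q = -1294 + 14435 = 13141$)
$z = \frac{1}{29310} \approx 3.4118 \cdot 10^{-5}$
$\frac{41198}{D} + \frac{z}{Q} = \frac{41198}{2304} + \frac{1}{29310 \cdot 13141} = 41198 \cdot \frac{1}{2304} + \frac{1}{29310} \cdot \frac{1}{13141} = \frac{20599}{1152} + \frac{1}{385162710} = \frac{1322327777407}{73951240320}$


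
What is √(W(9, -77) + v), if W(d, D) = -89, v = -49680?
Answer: I*√49769 ≈ 223.09*I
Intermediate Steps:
√(W(9, -77) + v) = √(-89 - 49680) = √(-49769) = I*√49769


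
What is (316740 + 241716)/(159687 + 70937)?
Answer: 69807/28828 ≈ 2.4215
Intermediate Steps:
(316740 + 241716)/(159687 + 70937) = 558456/230624 = 558456*(1/230624) = 69807/28828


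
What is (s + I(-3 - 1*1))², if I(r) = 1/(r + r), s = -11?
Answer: 7921/64 ≈ 123.77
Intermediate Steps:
I(r) = 1/(2*r)
(s + I(-3 - 1*1))² = (-11 + 1/(2*(-3 - 1*1)))² = (-11 + 1/(2*(-3 - 1)))² = (-11 + (½)/(-4))² = (-11 + (½)*(-¼))² = (-11 - ⅛)² = (-89/8)² = 7921/64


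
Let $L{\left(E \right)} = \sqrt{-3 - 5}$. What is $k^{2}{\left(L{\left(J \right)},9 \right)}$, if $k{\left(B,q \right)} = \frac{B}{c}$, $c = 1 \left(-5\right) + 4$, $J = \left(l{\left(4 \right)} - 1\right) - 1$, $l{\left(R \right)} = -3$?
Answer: $-8$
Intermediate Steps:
$J = -5$ ($J = \left(-3 - 1\right) - 1 = -4 - 1 = -5$)
$c = -1$ ($c = -5 + 4 = -1$)
$L{\left(E \right)} = 2 i \sqrt{2}$ ($L{\left(E \right)} = \sqrt{-8} = 2 i \sqrt{2}$)
$k{\left(B,q \right)} = - B$ ($k{\left(B,q \right)} = \frac{B}{-1} = B \left(-1\right) = - B$)
$k^{2}{\left(L{\left(J \right)},9 \right)} = \left(- 2 i \sqrt{2}\right)^{2} = -8$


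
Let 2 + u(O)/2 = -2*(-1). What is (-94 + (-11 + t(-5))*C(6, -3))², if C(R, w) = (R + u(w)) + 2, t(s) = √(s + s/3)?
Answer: 98092/3 - 5824*I*√15/3 ≈ 32697.0 - 7518.8*I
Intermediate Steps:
u(O) = 0 (u(O) = -4 + 2*(-2*(-1)) = -4 + 2*2 = -4 + 4 = 0)
t(s) = 2*√3*√s/3 (t(s) = √(s + s*(⅓)) = √(s + s/3) = √(4*s/3) = 2*√3*√s/3)
C(R, w) = 2 + R (C(R, w) = (R + 0) + 2 = R + 2 = 2 + R)
(-94 + (-11 + t(-5))*C(6, -3))² = (-94 + (-11 + 2*√3*√(-5)/3)*(2 + 6))² = (-94 + (-11 + 2*√3*(I*√5)/3)*8)² = (-94 + (-11 + 2*I*√15/3)*8)² = (-94 + (-88 + 16*I*√15/3))² = (-182 + 16*I*√15/3)²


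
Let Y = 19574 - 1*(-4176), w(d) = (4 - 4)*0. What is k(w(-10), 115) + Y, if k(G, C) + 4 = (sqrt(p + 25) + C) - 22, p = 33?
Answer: 23839 + sqrt(58) ≈ 23847.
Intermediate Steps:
w(d) = 0 (w(d) = 0*0 = 0)
k(G, C) = -26 + C + sqrt(58) (k(G, C) = -4 + ((sqrt(33 + 25) + C) - 22) = -4 + ((sqrt(58) + C) - 22) = -4 + ((C + sqrt(58)) - 22) = -4 + (-22 + C + sqrt(58)) = -26 + C + sqrt(58))
Y = 23750 (Y = 19574 + 4176 = 23750)
k(w(-10), 115) + Y = (-26 + 115 + sqrt(58)) + 23750 = (89 + sqrt(58)) + 23750 = 23839 + sqrt(58)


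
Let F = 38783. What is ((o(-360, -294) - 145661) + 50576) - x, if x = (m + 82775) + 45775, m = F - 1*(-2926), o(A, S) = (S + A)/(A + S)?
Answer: -265343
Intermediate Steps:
o(A, S) = 1 (o(A, S) = (A + S)/(A + S) = 1)
m = 41709 (m = 38783 - 1*(-2926) = 38783 + 2926 = 41709)
x = 170259 (x = (41709 + 82775) + 45775 = 124484 + 45775 = 170259)
((o(-360, -294) - 145661) + 50576) - x = ((1 - 145661) + 50576) - 1*170259 = (-145660 + 50576) - 170259 = -95084 - 170259 = -265343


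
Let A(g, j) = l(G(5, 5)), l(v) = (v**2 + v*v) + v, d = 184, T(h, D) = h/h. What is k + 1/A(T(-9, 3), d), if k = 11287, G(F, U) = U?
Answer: 620786/55 ≈ 11287.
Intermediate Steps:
T(h, D) = 1
l(v) = v + 2*v**2 (l(v) = (v**2 + v**2) + v = 2*v**2 + v = v + 2*v**2)
A(g, j) = 55 (A(g, j) = 5*(1 + 2*5) = 5*(1 + 10) = 5*11 = 55)
k + 1/A(T(-9, 3), d) = 11287 + 1/55 = 620786/55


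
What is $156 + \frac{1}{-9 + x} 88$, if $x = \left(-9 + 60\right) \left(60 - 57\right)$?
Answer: $\frac{2819}{18} \approx 156.61$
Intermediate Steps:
$x = 153$ ($x = 51 \cdot 3 = 153$)
$156 + \frac{1}{-9 + x} 88 = 156 + \frac{1}{-9 + 153} \cdot 88 = 156 + \frac{1}{144} \cdot 88 = 156 + \frac{11}{18} = \frac{2819}{18}$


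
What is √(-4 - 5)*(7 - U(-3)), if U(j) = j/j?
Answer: 18*I ≈ 18.0*I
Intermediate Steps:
U(j) = 1
√(-4 - 5)*(7 - U(-3)) = √(-4 - 5)*(7 - 1*1) = √(-9)*(7 - 1) = (3*I)*6 = 18*I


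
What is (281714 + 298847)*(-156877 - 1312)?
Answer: -91838364029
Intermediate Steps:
(281714 + 298847)*(-156877 - 1312) = 580561*(-158189) = -91838364029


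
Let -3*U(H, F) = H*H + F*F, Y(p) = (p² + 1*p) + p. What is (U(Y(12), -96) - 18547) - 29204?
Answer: -60231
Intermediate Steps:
Y(p) = p² + 2*p (Y(p) = (p² + p) + p = (p + p²) + p = p² + 2*p)
U(H, F) = -F²/3 - H²/3 (U(H, F) = -(H*H + F*F)/3 = -(H² + F²)/3 = -(F² + H²)/3 = -F²/3 - H²/3)
(U(Y(12), -96) - 18547) - 29204 = ((-⅓*(-96)² - 144*(2 + 12)²/3) - 18547) - 29204 = ((-⅓*9216 - (12*14)²/3) - 18547) - 29204 = ((-3072 - ⅓*168²) - 18547) - 29204 = ((-3072 - ⅓*28224) - 18547) - 29204 = ((-3072 - 9408) - 18547) - 29204 = (-12480 - 18547) - 29204 = -31027 - 29204 = -60231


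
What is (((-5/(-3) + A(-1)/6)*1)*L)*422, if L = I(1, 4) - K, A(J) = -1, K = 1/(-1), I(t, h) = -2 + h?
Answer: 1899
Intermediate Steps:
K = -1
L = 3 (L = (-2 + 4) - 1*(-1) = 2 + 1 = 3)
(((-5/(-3) + A(-1)/6)*1)*L)*422 = (((-5/(-3) - 1/6)*1)*3)*422 = (((-5*(-1/3) - 1*1/6)*1)*3)*422 = (((5/3 - 1/6)*1)*3)*422 = (((3/2)*1)*3)*422 = ((3/2)*3)*422 = (9/2)*422 = 1899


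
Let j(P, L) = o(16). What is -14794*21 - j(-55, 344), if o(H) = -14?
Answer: -310660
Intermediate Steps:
j(P, L) = -14
-14794*21 - j(-55, 344) = -14794*21 - 1*(-14) = -310674 + 14 = -310660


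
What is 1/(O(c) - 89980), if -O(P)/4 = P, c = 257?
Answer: -1/91008 ≈ -1.0988e-5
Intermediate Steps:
O(P) = -4*P
1/(O(c) - 89980) = 1/(-4*257 - 89980) = 1/(-1028 - 89980) = 1/(-91008) = -1/91008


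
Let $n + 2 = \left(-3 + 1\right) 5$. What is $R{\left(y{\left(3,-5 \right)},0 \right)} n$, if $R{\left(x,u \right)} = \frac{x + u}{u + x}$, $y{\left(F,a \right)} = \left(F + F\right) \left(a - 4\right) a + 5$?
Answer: $-12$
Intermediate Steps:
$y{\left(F,a \right)} = 5 + 2 F a \left(-4 + a\right)$ ($y{\left(F,a \right)} = 2 F \left(-4 + a\right) a + 5 = 2 F a \left(-4 + a\right) + 5 = 5 + 2 F a \left(-4 + a\right)$)
$R{\left(x,u \right)} = 1$ ($R{\left(x,u \right)} = \frac{u + x}{u + x} = 1$)
$n = -12$ ($n = -2 + \left(-3 + 1\right) 5 = -2 - 10 = -12$)
$R{\left(y{\left(3,-5 \right)},0 \right)} n = 1 \left(-12\right) = -12$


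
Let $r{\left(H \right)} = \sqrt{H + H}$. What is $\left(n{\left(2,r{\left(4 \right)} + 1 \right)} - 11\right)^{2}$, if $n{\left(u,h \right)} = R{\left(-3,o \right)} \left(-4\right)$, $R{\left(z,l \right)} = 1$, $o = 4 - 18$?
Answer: $225$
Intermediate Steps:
$o = -14$ ($o = 4 - 18 = -14$)
$r{\left(H \right)} = \sqrt{2} \sqrt{H}$ ($r{\left(H \right)} = \sqrt{2 H} = \sqrt{2} \sqrt{H}$)
$n{\left(u,h \right)} = -4$ ($n{\left(u,h \right)} = 1 \left(-4\right) = -4$)
$\left(n{\left(2,r{\left(4 \right)} + 1 \right)} - 11\right)^{2} = \left(-4 - 11\right)^{2} = \left(-15\right)^{2} = 225$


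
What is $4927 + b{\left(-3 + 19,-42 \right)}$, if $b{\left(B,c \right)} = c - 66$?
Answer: $4819$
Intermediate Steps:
$b{\left(B,c \right)} = -66 + c$
$4927 + b{\left(-3 + 19,-42 \right)} = 4927 - 108 = 4819$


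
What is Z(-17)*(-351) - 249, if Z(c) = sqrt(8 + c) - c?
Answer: -6216 - 1053*I ≈ -6216.0 - 1053.0*I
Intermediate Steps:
Z(-17)*(-351) - 249 = (sqrt(8 - 17) - 1*(-17))*(-351) - 249 = (sqrt(-9) + 17)*(-351) - 249 = (3*I + 17)*(-351) - 249 = (17 + 3*I)*(-351) - 249 = (-5967 - 1053*I) - 249 = -6216 - 1053*I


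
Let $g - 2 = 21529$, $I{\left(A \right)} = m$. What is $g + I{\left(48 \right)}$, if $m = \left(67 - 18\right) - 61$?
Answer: $21519$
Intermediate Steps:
$m = -12$ ($m = 49 - 61 = -12$)
$I{\left(A \right)} = -12$
$g = 21531$ ($g = 2 + 21529 = 21531$)
$g + I{\left(48 \right)} = 21531 - 12 = 21519$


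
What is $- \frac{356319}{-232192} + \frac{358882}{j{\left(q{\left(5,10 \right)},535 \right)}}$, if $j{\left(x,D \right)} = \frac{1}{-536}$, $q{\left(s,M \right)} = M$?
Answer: $- \frac{44664627372065}{232192} \approx -1.9236 \cdot 10^{8}$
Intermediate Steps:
$j{\left(x,D \right)} = - \frac{1}{536}$
$- \frac{356319}{-232192} + \frac{358882}{j{\left(q{\left(5,10 \right)},535 \right)}} = - \frac{356319}{-232192} + \frac{358882}{- \frac{1}{536}} = \left(-356319\right) \left(- \frac{1}{232192}\right) + 358882 \left(-536\right) = \frac{356319}{232192} - 192360752 = - \frac{44664627372065}{232192}$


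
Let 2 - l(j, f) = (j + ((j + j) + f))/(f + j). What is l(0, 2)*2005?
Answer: 2005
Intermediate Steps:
l(j, f) = 2 - (f + 3*j)/(f + j) (l(j, f) = 2 - (j + ((j + j) + f))/(f + j) = 2 - (j + (2*j + f))/(f + j) = 2 - (j + (f + 2*j))/(f + j) = 2 - (f + 3*j)/(f + j))
l(0, 2)*2005 = ((2 - 1*0)/(2 + 0))*2005 = ((2 + 0)/2)*2005 = ((½)*2)*2005 = 1*2005 = 2005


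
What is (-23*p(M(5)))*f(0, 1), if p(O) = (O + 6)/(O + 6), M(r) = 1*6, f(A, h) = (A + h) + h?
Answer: -46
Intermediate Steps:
f(A, h) = A + 2*h
M(r) = 6
p(O) = 1 (p(O) = (6 + O)/(6 + O) = 1)
(-23*p(M(5)))*f(0, 1) = (-23*1)*(0 + 2*1) = -23*(0 + 2) = -23*2 = -46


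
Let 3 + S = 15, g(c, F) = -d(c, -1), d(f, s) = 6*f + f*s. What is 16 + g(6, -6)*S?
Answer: -344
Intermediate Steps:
g(c, F) = -5*c (g(c, F) = -c*(6 - 1) = -c*5 = -5*c)
S = 12 (S = -3 + 15 = 12)
16 + g(6, -6)*S = 16 - 5*6*12 = 16 - 30*12 = 16 - 360 = -344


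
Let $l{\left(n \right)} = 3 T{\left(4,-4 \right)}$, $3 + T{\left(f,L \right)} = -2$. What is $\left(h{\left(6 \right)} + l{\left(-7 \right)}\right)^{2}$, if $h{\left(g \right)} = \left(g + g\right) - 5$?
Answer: $64$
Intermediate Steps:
$T{\left(f,L \right)} = -5$ ($T{\left(f,L \right)} = -3 - 2 = -5$)
$l{\left(n \right)} = -15$ ($l{\left(n \right)} = 3 \left(-5\right) = -15$)
$h{\left(g \right)} = -5 + 2 g$ ($h{\left(g \right)} = 2 g - 5 = -5 + 2 g$)
$\left(h{\left(6 \right)} + l{\left(-7 \right)}\right)^{2} = \left(\left(-5 + 2 \cdot 6\right) - 15\right)^{2} = \left(\left(-5 + 12\right) - 15\right)^{2} = \left(7 - 15\right)^{2} = \left(-8\right)^{2} = 64$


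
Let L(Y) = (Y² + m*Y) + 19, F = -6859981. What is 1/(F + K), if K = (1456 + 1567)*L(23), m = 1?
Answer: -1/5133848 ≈ -1.9479e-7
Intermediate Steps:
L(Y) = 19 + Y + Y² (L(Y) = (Y² + 1*Y) + 19 = (Y² + Y) + 19 = (Y + Y²) + 19 = 19 + Y + Y²)
K = 1726133 (K = (1456 + 1567)*(19 + 23 + 23²) = 3023*(19 + 23 + 529) = 3023*571 = 1726133)
1/(F + K) = 1/(-6859981 + 1726133) = 1/(-5133848) = -1/5133848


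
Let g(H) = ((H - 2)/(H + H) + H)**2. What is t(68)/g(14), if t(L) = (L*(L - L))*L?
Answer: 0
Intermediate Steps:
t(L) = 0 (t(L) = (L*0)*L = 0*L = 0)
g(H) = (H + (-2 + H)/(2*H))**2 (g(H) = ((-2 + H)/((2*H)) + H)**2 = ((-2 + H)*(1/(2*H)) + H)**2 = ((-2 + H)/(2*H) + H)**2 = (H + (-2 + H)/(2*H))**2)
t(68)/g(14) = 0/(((1/4)*(-2 + 14 + 2*14**2)**2/14**2)) = 0/(((1/4)*(1/196)*(-2 + 14 + 2*196)**2)) = 0/(((1/4)*(1/196)*(-2 + 14 + 392)**2)) = 0/(((1/4)*(1/196)*404**2)) = 0/(((1/4)*(1/196)*163216)) = 0/(10201/49) = 0*(49/10201) = 0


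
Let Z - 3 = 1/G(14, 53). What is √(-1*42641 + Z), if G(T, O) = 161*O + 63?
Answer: I*√787643414803/4298 ≈ 206.49*I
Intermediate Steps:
G(T, O) = 63 + 161*O
Z = 25789/8596 (Z = 3 + 1/(63 + 161*53) = 3 + 1/(63 + 8533) = 3 + 1/8596 = 25789/8596 ≈ 3.0001)
√(-1*42641 + Z) = √(-1*42641 + 25789/8596) = √(-42641 + 25789/8596) = √(-366516247/8596) = I*√787643414803/4298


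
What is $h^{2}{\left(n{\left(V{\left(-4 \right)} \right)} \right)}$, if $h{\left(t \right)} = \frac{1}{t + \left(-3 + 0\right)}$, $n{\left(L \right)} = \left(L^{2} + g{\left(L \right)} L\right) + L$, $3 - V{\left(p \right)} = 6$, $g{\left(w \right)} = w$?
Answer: $\frac{1}{144} \approx 0.0069444$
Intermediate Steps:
$V{\left(p \right)} = -3$ ($V{\left(p \right)} = 3 - 6 = -3$)
$n{\left(L \right)} = L + 2 L^{2}$ ($n{\left(L \right)} = \left(L^{2} + L L\right) + L = \left(L^{2} + L^{2}\right) + L = 2 L^{2} + L = L + 2 L^{2}$)
$h{\left(t \right)} = \frac{1}{-3 + t}$ ($h{\left(t \right)} = \frac{1}{t - 3} = \frac{1}{-3 + t}$)
$h^{2}{\left(n{\left(V{\left(-4 \right)} \right)} \right)} = \left(\frac{1}{-3 - 3 \left(1 + 2 \left(-3\right)\right)}\right)^{2} = \left(\frac{1}{-3 - 3 \left(1 - 6\right)}\right)^{2} = \left(\frac{1}{-3 - -15}\right)^{2} = \left(\frac{1}{-3 + 15}\right)^{2} = \left(\frac{1}{12}\right)^{2} = \frac{1}{144}$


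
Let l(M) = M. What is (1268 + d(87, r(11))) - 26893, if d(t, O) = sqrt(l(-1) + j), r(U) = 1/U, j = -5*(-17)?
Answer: -25625 + 2*sqrt(21) ≈ -25616.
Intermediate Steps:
j = 85
d(t, O) = 2*sqrt(21) (d(t, O) = sqrt(-1 + 85) = sqrt(84) = 2*sqrt(21))
(1268 + d(87, r(11))) - 26893 = (1268 + 2*sqrt(21)) - 26893 = -25625 + 2*sqrt(21)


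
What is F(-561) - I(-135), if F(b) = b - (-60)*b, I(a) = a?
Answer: -34086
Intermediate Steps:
F(b) = 61*b (F(b) = b + 60*b = 61*b)
F(-561) - I(-135) = 61*(-561) - 1*(-135) = -34221 + 135 = -34086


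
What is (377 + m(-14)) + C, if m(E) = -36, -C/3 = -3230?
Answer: 10031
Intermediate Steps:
C = 9690 (C = -3*(-3230) = 9690)
(377 + m(-14)) + C = (377 - 36) + 9690 = 341 + 9690 = 10031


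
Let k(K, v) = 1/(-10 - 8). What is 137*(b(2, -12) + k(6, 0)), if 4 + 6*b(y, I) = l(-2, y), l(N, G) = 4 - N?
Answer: 685/18 ≈ 38.056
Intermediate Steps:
b(y, I) = ⅓ (b(y, I) = -⅔ + (4 - 1*(-2))/6 = -⅔ + (4 + 2)/6 = -⅔ + (⅙)*6 = -⅔ + 1 = ⅓)
k(K, v) = -1/18 (k(K, v) = 1/(-18) = -1/18)
137*(b(2, -12) + k(6, 0)) = 137*(⅓ - 1/18) = 137*(5/18) = 685/18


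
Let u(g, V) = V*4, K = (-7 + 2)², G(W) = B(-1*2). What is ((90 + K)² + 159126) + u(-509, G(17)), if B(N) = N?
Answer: 172343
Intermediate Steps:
G(W) = -2 (G(W) = -1*2 = -2)
K = 25 (K = (-5)² = 25)
u(g, V) = 4*V
((90 + K)² + 159126) + u(-509, G(17)) = ((90 + 25)² + 159126) + 4*(-2) = (115² + 159126) - 8 = (13225 + 159126) - 8 = 172351 - 8 = 172343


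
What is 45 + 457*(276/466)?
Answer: 73551/233 ≈ 315.67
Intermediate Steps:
45 + 457*(276/466) = 45 + 457*(276*(1/466)) = 45 + 457*(138/233) = 45 + 63066/233 = 73551/233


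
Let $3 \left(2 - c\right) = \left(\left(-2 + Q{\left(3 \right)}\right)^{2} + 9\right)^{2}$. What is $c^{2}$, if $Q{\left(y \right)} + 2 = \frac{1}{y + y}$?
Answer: $\frac{518159547889}{15116544} \approx 34278.0$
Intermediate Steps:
$Q{\left(y \right)} = -2 + \frac{1}{2 y}$ ($Q{\left(y \right)} = -2 + \frac{1}{y + y} = -2 + \frac{1}{2 y}$)
$c = - \frac{719833}{3888}$ ($c = 2 - \frac{\left(\left(-2 - \left(2 - \frac{1}{2 \cdot 3}\right)\right)^{2} + 9\right)^{2}}{3} = 2 - \frac{\left(\left(-2 + \left(-2 + \frac{1}{2} \cdot \frac{1}{3}\right)\right)^{2} + 9\right)^{2}}{3} = 2 - \frac{\left(\left(-2 + \left(-2 + \frac{1}{6}\right)\right)^{2} + 9\right)^{2}}{3} = 2 - \frac{\left(\left(-2 - \frac{11}{6}\right)^{2} + 9\right)^{2}}{3} = 2 - \frac{\left(\left(- \frac{23}{6}\right)^{2} + 9\right)^{2}}{3} = 2 - \frac{\left(\frac{529}{36} + 9\right)^{2}}{3} = 2 - \frac{\left(\frac{853}{36}\right)^{2}}{3} = 2 - \frac{727609}{3888} = - \frac{719833}{3888} \approx -185.14$)
$c^{2} = \left(- \frac{719833}{3888}\right)^{2} = \frac{518159547889}{15116544}$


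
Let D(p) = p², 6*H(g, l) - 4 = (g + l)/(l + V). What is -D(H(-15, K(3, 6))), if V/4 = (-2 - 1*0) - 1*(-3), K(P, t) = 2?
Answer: -121/1296 ≈ -0.093364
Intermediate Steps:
V = 4 (V = 4*((-2 - 1*0) - 1*(-3)) = 4*((-2 + 0) + 3) = 4*(-2 + 3) = 4*1 = 4)
H(g, l) = ⅔ + (g + l)/(6*(4 + l)) (H(g, l) = ⅔ + ((g + l)/(l + 4))/6 = ⅔ + ((g + l)/(4 + l))/6 = ⅔ + (g + l)/(6*(4 + l)))
-D(H(-15, K(3, 6))) = -((16 - 15 + 5*2)/(6*(4 + 2)))² = -((⅙)*(16 - 15 + 10)/6)² = -((⅙)*(⅙)*11)² = -(11/36)² = -1*121/1296 = -121/1296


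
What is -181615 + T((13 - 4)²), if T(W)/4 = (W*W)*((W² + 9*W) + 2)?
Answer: 191189633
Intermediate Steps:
T(W) = 4*W²*(2 + W² + 9*W) (T(W) = 4*((W*W)*((W² + 9*W) + 2)) = 4*(W²*(2 + W² + 9*W)) = 4*W²*(2 + W² + 9*W))
-181615 + T((13 - 4)²) = -181615 + 4*((13 - 4)²)²*(2 + ((13 - 4)²)² + 9*(13 - 4)²) = -181615 + 4*(9²)²*(2 + (9²)² + 9*9²) = -181615 + 4*81²*(2 + 81² + 9*81) = -181615 + 4*6561*(2 + 6561 + 729) = -181615 + 4*6561*7292 = -181615 + 191371248 = 191189633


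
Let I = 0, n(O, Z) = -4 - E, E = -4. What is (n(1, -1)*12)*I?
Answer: 0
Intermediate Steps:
n(O, Z) = 0 (n(O, Z) = -4 - 1*(-4) = -4 + 4 = 0)
(n(1, -1)*12)*I = (0*12)*0 = 0*0 = 0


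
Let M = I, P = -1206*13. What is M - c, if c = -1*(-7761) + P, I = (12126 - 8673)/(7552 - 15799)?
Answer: 21762682/2749 ≈ 7916.6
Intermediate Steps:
P = -15678
I = -1151/2749 (I = 3453/(-8247) = 3453*(-1/8247) = -1151/2749 ≈ -0.41870)
M = -1151/2749 ≈ -0.41870
c = -7917 (c = -1*(-7761) - 15678 = 7761 - 15678 = -7917)
M - c = -1151/2749 - 1*(-7917) = -1151/2749 + 7917 = 21762682/2749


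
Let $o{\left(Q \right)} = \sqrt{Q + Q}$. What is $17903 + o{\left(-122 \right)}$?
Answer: $17903 + 2 i \sqrt{61} \approx 17903.0 + 15.62 i$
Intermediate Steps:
$o{\left(Q \right)} = \sqrt{2} \sqrt{Q}$ ($o{\left(Q \right)} = \sqrt{2 Q} = \sqrt{2} \sqrt{Q}$)
$17903 + o{\left(-122 \right)} = 17903 + \sqrt{2} \sqrt{-122} = 17903 + \sqrt{2} i \sqrt{122} = 17903 + 2 i \sqrt{61}$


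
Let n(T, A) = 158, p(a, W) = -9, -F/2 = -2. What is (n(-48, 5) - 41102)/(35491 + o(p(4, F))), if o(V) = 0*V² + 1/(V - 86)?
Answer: -972420/842911 ≈ -1.1536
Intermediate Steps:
F = 4 (F = -2*(-2) = 4)
o(V) = 1/(-86 + V) (o(V) = 0 + 1/(-86 + V) = 1/(-86 + V))
(n(-48, 5) - 41102)/(35491 + o(p(4, F))) = (158 - 41102)/(35491 + 1/(-86 - 9)) = -40944/(35491 + 1/(-95)) = -40944/(35491 - 1/95) = -40944/3371644/95 = -40944*95/3371644 = -972420/842911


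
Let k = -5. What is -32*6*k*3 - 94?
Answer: 2786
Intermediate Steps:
-32*6*k*3 - 94 = -32*6*(-5)*3 - 94 = -(-960)*3 - 94 = -32*(-90) - 94 = 2880 - 94 = 2786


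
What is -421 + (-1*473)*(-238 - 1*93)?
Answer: 156142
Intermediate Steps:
-421 + (-1*473)*(-238 - 1*93) = -421 - 473*(-238 - 93) = -421 - 473*(-331) = -421 + 156563 = 156142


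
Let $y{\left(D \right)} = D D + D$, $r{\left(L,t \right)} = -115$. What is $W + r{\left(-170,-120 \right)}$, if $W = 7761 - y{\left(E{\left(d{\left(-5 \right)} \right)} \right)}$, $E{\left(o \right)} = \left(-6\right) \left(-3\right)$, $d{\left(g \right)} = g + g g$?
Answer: $7304$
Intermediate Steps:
$d{\left(g \right)} = g + g^{2}$
$E{\left(o \right)} = 18$
$y{\left(D \right)} = D + D^{2}$ ($y{\left(D \right)} = D^{2} + D = D + D^{2}$)
$W = 7419$ ($W = 7761 - 18 \left(1 + 18\right) = 7761 - 18 \cdot 19 = 7761 - 342 = 7419$)
$W + r{\left(-170,-120 \right)} = 7419 - 115 = 7304$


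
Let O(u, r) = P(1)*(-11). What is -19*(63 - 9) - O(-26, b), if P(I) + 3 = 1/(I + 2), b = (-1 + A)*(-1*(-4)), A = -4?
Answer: -3166/3 ≈ -1055.3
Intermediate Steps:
b = -20 (b = (-1 - 4)*(-1*(-4)) = -5*4 = -20)
P(I) = -3 + 1/(2 + I) (P(I) = -3 + 1/(I + 2) = -3 + 1/(2 + I))
O(u, r) = 88/3 (O(u, r) = ((-5 - 3*1)/(2 + 1))*(-11) = ((-5 - 3)/3)*(-11) = ((1/3)*(-8))*(-11) = -8/3*(-11) = 88/3)
-19*(63 - 9) - O(-26, b) = -19*(63 - 9) - 1*88/3 = -19*54 - 88/3 = -1026 - 88/3 = -3166/3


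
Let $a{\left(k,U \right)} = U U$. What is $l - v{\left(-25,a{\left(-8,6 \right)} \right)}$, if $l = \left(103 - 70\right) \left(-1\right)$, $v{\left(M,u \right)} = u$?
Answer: $-69$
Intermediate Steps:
$a{\left(k,U \right)} = U^{2}$
$l = -33$ ($l = 33 \left(-1\right) = -33$)
$l - v{\left(-25,a{\left(-8,6 \right)} \right)} = -33 - 6^{2} = -33 - 36 = -69$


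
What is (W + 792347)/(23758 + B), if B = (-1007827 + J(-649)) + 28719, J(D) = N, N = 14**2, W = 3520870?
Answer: -4313217/955154 ≈ -4.5157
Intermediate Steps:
N = 196
J(D) = 196
B = -978912 (B = (-1007827 + 196) + 28719 = -1007631 + 28719 = -978912)
(W + 792347)/(23758 + B) = (3520870 + 792347)/(23758 - 978912) = 4313217/(-955154) = 4313217*(-1/955154) = -4313217/955154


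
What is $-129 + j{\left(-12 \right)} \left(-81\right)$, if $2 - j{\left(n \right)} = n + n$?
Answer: $-2235$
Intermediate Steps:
$j{\left(n \right)} = 2 - 2 n$ ($j{\left(n \right)} = 2 - \left(n + n\right) = 2 - 2 n$)
$-129 + j{\left(-12 \right)} \left(-81\right) = -129 + \left(2 - -24\right) \left(-81\right) = -129 + \left(2 + 24\right) \left(-81\right) = -129 + 26 \left(-81\right) = -129 - 2106 = -2235$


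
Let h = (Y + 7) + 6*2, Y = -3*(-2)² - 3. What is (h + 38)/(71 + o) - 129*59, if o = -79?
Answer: -30465/4 ≈ -7616.3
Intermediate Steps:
Y = -15 (Y = -3*4 - 3 = -12 - 3 = -15)
h = 4 (h = (-15 + 7) + 6*2 = -8 + 12 = 4)
(h + 38)/(71 + o) - 129*59 = (4 + 38)/(71 - 79) - 129*59 = 42/(-8) - 7611 = 42*(-⅛) - 7611 = -21/4 - 7611 = -30465/4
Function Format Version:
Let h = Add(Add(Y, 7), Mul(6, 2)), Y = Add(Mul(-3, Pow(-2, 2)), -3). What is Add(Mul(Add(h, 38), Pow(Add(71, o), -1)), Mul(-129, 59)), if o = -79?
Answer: Rational(-30465, 4) ≈ -7616.3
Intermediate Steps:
Y = -15 (Y = Add(Mul(-3, 4), -3) = Add(-12, -3) = -15)
h = 4 (h = Add(Add(-15, 7), Mul(6, 2)) = Add(-8, 12) = 4)
Add(Mul(Add(h, 38), Pow(Add(71, o), -1)), Mul(-129, 59)) = Add(Mul(Add(4, 38), Pow(Add(71, -79), -1)), Mul(-129, 59)) = Add(Mul(42, Pow(-8, -1)), -7611) = Add(Mul(42, Rational(-1, 8)), -7611) = Add(Rational(-21, 4), -7611) = Rational(-30465, 4)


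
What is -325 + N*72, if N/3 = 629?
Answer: 135539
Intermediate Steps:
N = 1887 (N = 3*629 = 1887)
-325 + N*72 = -325 + 1887*72 = -325 + 135864 = 135539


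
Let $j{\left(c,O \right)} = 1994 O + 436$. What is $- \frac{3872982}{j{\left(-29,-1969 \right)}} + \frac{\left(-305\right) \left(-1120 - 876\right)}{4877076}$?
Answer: $\frac{2659843205704}{2393272638375} \approx 1.1114$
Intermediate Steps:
$j{\left(c,O \right)} = 436 + 1994 O$
$- \frac{3872982}{j{\left(-29,-1969 \right)}} + \frac{\left(-305\right) \left(-1120 - 876\right)}{4877076} = - \frac{3872982}{436 + 1994 \left(-1969\right)} + \frac{\left(-305\right) \left(-1120 - 876\right)}{4877076} = - \frac{3872982}{436 - 3926186} + \left(-305\right) \left(-1996\right) \frac{1}{4877076} = - \frac{3872982}{-3925750} + 608780 \cdot \frac{1}{4877076} = \left(-3872982\right) \left(- \frac{1}{3925750}\right) + \frac{152195}{1219269} = \frac{1936491}{1962875} + \frac{152195}{1219269} = \frac{2659843205704}{2393272638375}$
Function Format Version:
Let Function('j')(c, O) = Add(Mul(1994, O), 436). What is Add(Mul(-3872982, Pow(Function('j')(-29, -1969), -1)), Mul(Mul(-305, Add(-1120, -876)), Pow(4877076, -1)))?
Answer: Rational(2659843205704, 2393272638375) ≈ 1.1114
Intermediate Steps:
Function('j')(c, O) = Add(436, Mul(1994, O))
Add(Mul(-3872982, Pow(Function('j')(-29, -1969), -1)), Mul(Mul(-305, Add(-1120, -876)), Pow(4877076, -1))) = Add(Mul(-3872982, Pow(Add(436, Mul(1994, -1969)), -1)), Mul(Mul(-305, Add(-1120, -876)), Pow(4877076, -1))) = Add(Mul(-3872982, Pow(Add(436, -3926186), -1)), Mul(Mul(-305, -1996), Rational(1, 4877076))) = Add(Mul(-3872982, Pow(-3925750, -1)), Mul(608780, Rational(1, 4877076))) = Add(Mul(-3872982, Rational(-1, 3925750)), Rational(152195, 1219269)) = Add(Rational(1936491, 1962875), Rational(152195, 1219269)) = Rational(2659843205704, 2393272638375)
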